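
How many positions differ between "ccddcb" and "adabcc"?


Comparing "ccddcb" and "adabcc" position by position:
  Position 0: 'c' vs 'a' => DIFFER
  Position 1: 'c' vs 'd' => DIFFER
  Position 2: 'd' vs 'a' => DIFFER
  Position 3: 'd' vs 'b' => DIFFER
  Position 4: 'c' vs 'c' => same
  Position 5: 'b' vs 'c' => DIFFER
Positions that differ: 5

5


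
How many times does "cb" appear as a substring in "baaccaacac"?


Searching for "cb" in "baaccaacac"
Scanning each position:
  Position 0: "ba" => no
  Position 1: "aa" => no
  Position 2: "ac" => no
  Position 3: "cc" => no
  Position 4: "ca" => no
  Position 5: "aa" => no
  Position 6: "ac" => no
  Position 7: "ca" => no
  Position 8: "ac" => no
Total occurrences: 0

0


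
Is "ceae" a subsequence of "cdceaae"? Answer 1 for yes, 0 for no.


Check if "ceae" is a subsequence of "cdceaae"
Greedy scan:
  Position 0 ('c'): matches sub[0] = 'c'
  Position 1 ('d'): no match needed
  Position 2 ('c'): no match needed
  Position 3 ('e'): matches sub[1] = 'e'
  Position 4 ('a'): matches sub[2] = 'a'
  Position 5 ('a'): no match needed
  Position 6 ('e'): matches sub[3] = 'e'
All 4 characters matched => is a subsequence

1


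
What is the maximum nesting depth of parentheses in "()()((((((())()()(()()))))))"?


Input: "()()((((((())()()(()()))))))"
Tracking depth:
  Position 0 '(': depth becomes 1
  Position 1 ')': depth becomes 0
  Position 2 '(': depth becomes 1
  Position 3 ')': depth becomes 0
  Position 4 '(': depth becomes 1
  Position 5 '(': depth becomes 2
  Position 6 '(': depth becomes 3
  Position 7 '(': depth becomes 4
  Position 8 '(': depth becomes 5
  Position 9 '(': depth becomes 6
  Position 10 '(': depth becomes 7
  Position 11 ')': depth becomes 6
  Position 12 ')': depth becomes 5
  Position 13 '(': depth becomes 6
  Position 14 ')': depth becomes 5
  Position 15 '(': depth becomes 6
  Position 16 ')': depth becomes 5
  Position 17 '(': depth becomes 6
  Position 18 '(': depth becomes 7
  Position 19 ')': depth becomes 6
  Position 20 '(': depth becomes 7
  Position 21 ')': depth becomes 6
  Position 22 ')': depth becomes 5
  Position 23 ')': depth becomes 4
  Position 24 ')': depth becomes 3
  Position 25 ')': depth becomes 2
  Position 26 ')': depth becomes 1
  Position 27 ')': depth becomes 0
Maximum depth reached: 7

7


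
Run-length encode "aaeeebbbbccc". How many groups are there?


Input: aaeeebbbbccc
Scanning for consecutive runs:
  Group 1: 'a' x 2 (positions 0-1)
  Group 2: 'e' x 3 (positions 2-4)
  Group 3: 'b' x 4 (positions 5-8)
  Group 4: 'c' x 3 (positions 9-11)
Total groups: 4

4


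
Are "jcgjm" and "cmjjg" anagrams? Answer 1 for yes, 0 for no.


Strings: "jcgjm", "cmjjg"
Sorted first:  cgjjm
Sorted second: cgjjm
Sorted forms match => anagrams

1


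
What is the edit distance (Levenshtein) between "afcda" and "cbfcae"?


Computing edit distance: "afcda" -> "cbfcae"
DP table:
           c    b    f    c    a    e
      0    1    2    3    4    5    6
  a   1    1    2    3    4    4    5
  f   2    2    2    2    3    4    5
  c   3    2    3    3    2    3    4
  d   4    3    3    4    3    3    4
  a   5    4    4    4    4    3    4
Edit distance = dp[5][6] = 4

4


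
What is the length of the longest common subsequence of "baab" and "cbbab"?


LCS of "baab" and "cbbab"
DP table:
           c    b    b    a    b
      0    0    0    0    0    0
  b   0    0    1    1    1    1
  a   0    0    1    1    2    2
  a   0    0    1    1    2    2
  b   0    0    1    2    2    3
LCS length = dp[4][5] = 3

3


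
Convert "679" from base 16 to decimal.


Input: "679" in base 16
Positional expansion:
  Digit '6' (value 6) x 16^2 = 1536
  Digit '7' (value 7) x 16^1 = 112
  Digit '9' (value 9) x 16^0 = 9
Sum = 1657

1657


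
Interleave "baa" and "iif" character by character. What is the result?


Interleaving "baa" and "iif":
  Position 0: 'b' from first, 'i' from second => "bi"
  Position 1: 'a' from first, 'i' from second => "ai"
  Position 2: 'a' from first, 'f' from second => "af"
Result: biaiaf

biaiaf


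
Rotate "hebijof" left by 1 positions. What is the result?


Input: "hebijof", rotate left by 1
First 1 characters: "h"
Remaining characters: "ebijof"
Concatenate remaining + first: "ebijof" + "h" = "ebijofh"

ebijofh


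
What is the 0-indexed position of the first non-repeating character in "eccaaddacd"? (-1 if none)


Input: eccaaddacd
Character frequencies:
  'a': 3
  'c': 3
  'd': 3
  'e': 1
Scanning left to right for freq == 1:
  Position 0 ('e'): unique! => answer = 0

0


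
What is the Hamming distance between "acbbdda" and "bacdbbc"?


Comparing "acbbdda" and "bacdbbc" position by position:
  Position 0: 'a' vs 'b' => differ
  Position 1: 'c' vs 'a' => differ
  Position 2: 'b' vs 'c' => differ
  Position 3: 'b' vs 'd' => differ
  Position 4: 'd' vs 'b' => differ
  Position 5: 'd' vs 'b' => differ
  Position 6: 'a' vs 'c' => differ
Total differences (Hamming distance): 7

7


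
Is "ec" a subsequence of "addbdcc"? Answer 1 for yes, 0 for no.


Check if "ec" is a subsequence of "addbdcc"
Greedy scan:
  Position 0 ('a'): no match needed
  Position 1 ('d'): no match needed
  Position 2 ('d'): no match needed
  Position 3 ('b'): no match needed
  Position 4 ('d'): no match needed
  Position 5 ('c'): no match needed
  Position 6 ('c'): no match needed
Only matched 0/2 characters => not a subsequence

0


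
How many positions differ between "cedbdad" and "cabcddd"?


Comparing "cedbdad" and "cabcddd" position by position:
  Position 0: 'c' vs 'c' => same
  Position 1: 'e' vs 'a' => DIFFER
  Position 2: 'd' vs 'b' => DIFFER
  Position 3: 'b' vs 'c' => DIFFER
  Position 4: 'd' vs 'd' => same
  Position 5: 'a' vs 'd' => DIFFER
  Position 6: 'd' vs 'd' => same
Positions that differ: 4

4


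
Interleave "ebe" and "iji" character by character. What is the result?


Interleaving "ebe" and "iji":
  Position 0: 'e' from first, 'i' from second => "ei"
  Position 1: 'b' from first, 'j' from second => "bj"
  Position 2: 'e' from first, 'i' from second => "ei"
Result: eibjei

eibjei


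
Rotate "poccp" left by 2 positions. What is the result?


Input: "poccp", rotate left by 2
First 2 characters: "po"
Remaining characters: "ccp"
Concatenate remaining + first: "ccp" + "po" = "ccppo"

ccppo


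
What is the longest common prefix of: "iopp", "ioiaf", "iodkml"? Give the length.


Words: iopp, ioiaf, iodkml
  Position 0: all 'i' => match
  Position 1: all 'o' => match
  Position 2: ('p', 'i', 'd') => mismatch, stop
LCP = "io" (length 2)

2


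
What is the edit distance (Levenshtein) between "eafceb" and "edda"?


Computing edit distance: "eafceb" -> "edda"
DP table:
           e    d    d    a
      0    1    2    3    4
  e   1    0    1    2    3
  a   2    1    1    2    2
  f   3    2    2    2    3
  c   4    3    3    3    3
  e   5    4    4    4    4
  b   6    5    5    5    5
Edit distance = dp[6][4] = 5

5


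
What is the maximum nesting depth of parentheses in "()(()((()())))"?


Input: "()(()((()())))"
Tracking depth:
  Position 0 '(': depth becomes 1
  Position 1 ')': depth becomes 0
  Position 2 '(': depth becomes 1
  Position 3 '(': depth becomes 2
  Position 4 ')': depth becomes 1
  Position 5 '(': depth becomes 2
  Position 6 '(': depth becomes 3
  Position 7 '(': depth becomes 4
  Position 8 ')': depth becomes 3
  Position 9 '(': depth becomes 4
  Position 10 ')': depth becomes 3
  Position 11 ')': depth becomes 2
  Position 12 ')': depth becomes 1
  Position 13 ')': depth becomes 0
Maximum depth reached: 4

4


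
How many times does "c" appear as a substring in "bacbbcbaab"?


Searching for "c" in "bacbbcbaab"
Scanning each position:
  Position 0: "b" => no
  Position 1: "a" => no
  Position 2: "c" => MATCH
  Position 3: "b" => no
  Position 4: "b" => no
  Position 5: "c" => MATCH
  Position 6: "b" => no
  Position 7: "a" => no
  Position 8: "a" => no
  Position 9: "b" => no
Total occurrences: 2

2


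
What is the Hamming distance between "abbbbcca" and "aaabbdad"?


Comparing "abbbbcca" and "aaabbdad" position by position:
  Position 0: 'a' vs 'a' => same
  Position 1: 'b' vs 'a' => differ
  Position 2: 'b' vs 'a' => differ
  Position 3: 'b' vs 'b' => same
  Position 4: 'b' vs 'b' => same
  Position 5: 'c' vs 'd' => differ
  Position 6: 'c' vs 'a' => differ
  Position 7: 'a' vs 'd' => differ
Total differences (Hamming distance): 5

5


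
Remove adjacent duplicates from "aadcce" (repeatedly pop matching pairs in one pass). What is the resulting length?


Input: aadcce
Stack-based adjacent duplicate removal:
  Read 'a': push. Stack: a
  Read 'a': matches stack top 'a' => pop. Stack: (empty)
  Read 'd': push. Stack: d
  Read 'c': push. Stack: dc
  Read 'c': matches stack top 'c' => pop. Stack: d
  Read 'e': push. Stack: de
Final stack: "de" (length 2)

2


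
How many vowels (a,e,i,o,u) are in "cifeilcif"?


Input: cifeilcif
Checking each character:
  'c' at position 0: consonant
  'i' at position 1: vowel (running total: 1)
  'f' at position 2: consonant
  'e' at position 3: vowel (running total: 2)
  'i' at position 4: vowel (running total: 3)
  'l' at position 5: consonant
  'c' at position 6: consonant
  'i' at position 7: vowel (running total: 4)
  'f' at position 8: consonant
Total vowels: 4

4


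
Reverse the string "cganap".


Input: cganap
Reading characters right to left:
  Position 5: 'p'
  Position 4: 'a'
  Position 3: 'n'
  Position 2: 'a'
  Position 1: 'g'
  Position 0: 'c'
Reversed: panagc

panagc


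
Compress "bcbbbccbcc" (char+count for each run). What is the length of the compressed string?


Input: bcbbbccbcc
Runs:
  'b' x 1 => "b1"
  'c' x 1 => "c1"
  'b' x 3 => "b3"
  'c' x 2 => "c2"
  'b' x 1 => "b1"
  'c' x 2 => "c2"
Compressed: "b1c1b3c2b1c2"
Compressed length: 12

12


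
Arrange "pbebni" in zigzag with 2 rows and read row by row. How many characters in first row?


Zigzag "pbebni" into 2 rows:
Placing characters:
  'p' => row 0
  'b' => row 1
  'e' => row 0
  'b' => row 1
  'n' => row 0
  'i' => row 1
Rows:
  Row 0: "pen"
  Row 1: "bbi"
First row length: 3

3


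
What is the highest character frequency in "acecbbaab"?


Input: acecbbaab
Character counts:
  'a': 3
  'b': 3
  'c': 2
  'e': 1
Maximum frequency: 3

3


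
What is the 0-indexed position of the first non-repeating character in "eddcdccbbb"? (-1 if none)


Input: eddcdccbbb
Character frequencies:
  'b': 3
  'c': 3
  'd': 3
  'e': 1
Scanning left to right for freq == 1:
  Position 0 ('e'): unique! => answer = 0

0


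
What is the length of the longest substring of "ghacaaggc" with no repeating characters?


Input: "ghacaaggc"
Sliding window (track last position of each char):
  Position 0 ('g'): window [0,0] length 1 -- new best
  Position 1 ('h'): window [0,1] length 2 -- new best
  Position 2 ('a'): window [0,2] length 3 -- new best
  Position 3 ('c'): window [0,3] length 4 -- new best
  Position 4 ('a'): repeat (last at 2), move window start to 3
  Position 4 ('a'): window [3,4] length 2
  Position 5 ('a'): repeat (last at 4), move window start to 5
  Position 5 ('a'): window [5,5] length 1
  Position 6 ('g'): window [5,6] length 2
  Position 7 ('g'): repeat (last at 6), move window start to 7
  Position 7 ('g'): window [7,7] length 1
  Position 8 ('c'): window [7,8] length 2
Longest substring with no repeats: "ghac" with length 4

4


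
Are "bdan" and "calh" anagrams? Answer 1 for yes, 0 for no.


Strings: "bdan", "calh"
Sorted first:  abdn
Sorted second: achl
Differ at position 1: 'b' vs 'c' => not anagrams

0


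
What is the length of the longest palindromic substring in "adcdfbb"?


Input: "adcdfbb"
Checking substrings for palindromes:
  [1:4] "dcd" (len 3) => palindrome
  [5:7] "bb" (len 2) => palindrome
Longest palindromic substring: "dcd" with length 3

3


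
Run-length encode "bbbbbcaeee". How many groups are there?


Input: bbbbbcaeee
Scanning for consecutive runs:
  Group 1: 'b' x 5 (positions 0-4)
  Group 2: 'c' x 1 (positions 5-5)
  Group 3: 'a' x 1 (positions 6-6)
  Group 4: 'e' x 3 (positions 7-9)
Total groups: 4

4


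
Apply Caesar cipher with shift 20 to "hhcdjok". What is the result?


Caesar cipher: shift "hhcdjok" by 20
  'h' (pos 7) + 20 = pos 1 = 'b'
  'h' (pos 7) + 20 = pos 1 = 'b'
  'c' (pos 2) + 20 = pos 22 = 'w'
  'd' (pos 3) + 20 = pos 23 = 'x'
  'j' (pos 9) + 20 = pos 3 = 'd'
  'o' (pos 14) + 20 = pos 8 = 'i'
  'k' (pos 10) + 20 = pos 4 = 'e'
Result: bbwxdie

bbwxdie


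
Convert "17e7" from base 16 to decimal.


Input: "17e7" in base 16
Positional expansion:
  Digit '1' (value 1) x 16^3 = 4096
  Digit '7' (value 7) x 16^2 = 1792
  Digit 'e' (value 14) x 16^1 = 224
  Digit '7' (value 7) x 16^0 = 7
Sum = 6119

6119


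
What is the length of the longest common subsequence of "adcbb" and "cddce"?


LCS of "adcbb" and "cddce"
DP table:
           c    d    d    c    e
      0    0    0    0    0    0
  a   0    0    0    0    0    0
  d   0    0    1    1    1    1
  c   0    1    1    1    2    2
  b   0    1    1    1    2    2
  b   0    1    1    1    2    2
LCS length = dp[5][5] = 2

2


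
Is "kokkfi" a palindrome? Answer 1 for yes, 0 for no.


Input: kokkfi
Reversed: ifkkok
  Compare pos 0 ('k') with pos 5 ('i'): MISMATCH
  Compare pos 1 ('o') with pos 4 ('f'): MISMATCH
  Compare pos 2 ('k') with pos 3 ('k'): match
Result: not a palindrome

0


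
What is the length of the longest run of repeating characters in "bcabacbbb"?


Input: "bcabacbbb"
Scanning for longest run:
  Position 1 ('c'): new char, reset run to 1
  Position 2 ('a'): new char, reset run to 1
  Position 3 ('b'): new char, reset run to 1
  Position 4 ('a'): new char, reset run to 1
  Position 5 ('c'): new char, reset run to 1
  Position 6 ('b'): new char, reset run to 1
  Position 7 ('b'): continues run of 'b', length=2
  Position 8 ('b'): continues run of 'b', length=3
Longest run: 'b' with length 3

3


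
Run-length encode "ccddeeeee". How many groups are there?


Input: ccddeeeee
Scanning for consecutive runs:
  Group 1: 'c' x 2 (positions 0-1)
  Group 2: 'd' x 2 (positions 2-3)
  Group 3: 'e' x 5 (positions 4-8)
Total groups: 3

3


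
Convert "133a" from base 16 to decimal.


Input: "133a" in base 16
Positional expansion:
  Digit '1' (value 1) x 16^3 = 4096
  Digit '3' (value 3) x 16^2 = 768
  Digit '3' (value 3) x 16^1 = 48
  Digit 'a' (value 10) x 16^0 = 10
Sum = 4922

4922


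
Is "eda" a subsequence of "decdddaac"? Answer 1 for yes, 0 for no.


Check if "eda" is a subsequence of "decdddaac"
Greedy scan:
  Position 0 ('d'): no match needed
  Position 1 ('e'): matches sub[0] = 'e'
  Position 2 ('c'): no match needed
  Position 3 ('d'): matches sub[1] = 'd'
  Position 4 ('d'): no match needed
  Position 5 ('d'): no match needed
  Position 6 ('a'): matches sub[2] = 'a'
  Position 7 ('a'): no match needed
  Position 8 ('c'): no match needed
All 3 characters matched => is a subsequence

1


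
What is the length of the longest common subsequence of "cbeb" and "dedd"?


LCS of "cbeb" and "dedd"
DP table:
           d    e    d    d
      0    0    0    0    0
  c   0    0    0    0    0
  b   0    0    0    0    0
  e   0    0    1    1    1
  b   0    0    1    1    1
LCS length = dp[4][4] = 1

1


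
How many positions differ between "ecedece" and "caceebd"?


Comparing "ecedece" and "caceebd" position by position:
  Position 0: 'e' vs 'c' => DIFFER
  Position 1: 'c' vs 'a' => DIFFER
  Position 2: 'e' vs 'c' => DIFFER
  Position 3: 'd' vs 'e' => DIFFER
  Position 4: 'e' vs 'e' => same
  Position 5: 'c' vs 'b' => DIFFER
  Position 6: 'e' vs 'd' => DIFFER
Positions that differ: 6

6


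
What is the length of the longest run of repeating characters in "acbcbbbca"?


Input: "acbcbbbca"
Scanning for longest run:
  Position 1 ('c'): new char, reset run to 1
  Position 2 ('b'): new char, reset run to 1
  Position 3 ('c'): new char, reset run to 1
  Position 4 ('b'): new char, reset run to 1
  Position 5 ('b'): continues run of 'b', length=2
  Position 6 ('b'): continues run of 'b', length=3
  Position 7 ('c'): new char, reset run to 1
  Position 8 ('a'): new char, reset run to 1
Longest run: 'b' with length 3

3


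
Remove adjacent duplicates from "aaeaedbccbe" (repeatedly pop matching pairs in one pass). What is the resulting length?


Input: aaeaedbccbe
Stack-based adjacent duplicate removal:
  Read 'a': push. Stack: a
  Read 'a': matches stack top 'a' => pop. Stack: (empty)
  Read 'e': push. Stack: e
  Read 'a': push. Stack: ea
  Read 'e': push. Stack: eae
  Read 'd': push. Stack: eaed
  Read 'b': push. Stack: eaedb
  Read 'c': push. Stack: eaedbc
  Read 'c': matches stack top 'c' => pop. Stack: eaedb
  Read 'b': matches stack top 'b' => pop. Stack: eaed
  Read 'e': push. Stack: eaede
Final stack: "eaede" (length 5)

5


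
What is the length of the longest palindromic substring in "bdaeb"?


Input: "bdaeb"
Checking substrings for palindromes:
  No multi-char palindromic substrings found
Longest palindromic substring: "b" with length 1

1


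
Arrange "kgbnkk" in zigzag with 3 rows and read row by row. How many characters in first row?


Zigzag "kgbnkk" into 3 rows:
Placing characters:
  'k' => row 0
  'g' => row 1
  'b' => row 2
  'n' => row 1
  'k' => row 0
  'k' => row 1
Rows:
  Row 0: "kk"
  Row 1: "gnk"
  Row 2: "b"
First row length: 2

2


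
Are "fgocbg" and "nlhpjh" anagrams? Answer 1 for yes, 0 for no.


Strings: "fgocbg", "nlhpjh"
Sorted first:  bcfggo
Sorted second: hhjlnp
Differ at position 0: 'b' vs 'h' => not anagrams

0


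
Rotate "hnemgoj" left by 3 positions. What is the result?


Input: "hnemgoj", rotate left by 3
First 3 characters: "hne"
Remaining characters: "mgoj"
Concatenate remaining + first: "mgoj" + "hne" = "mgojhne"

mgojhne


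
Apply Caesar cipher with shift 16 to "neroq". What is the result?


Caesar cipher: shift "neroq" by 16
  'n' (pos 13) + 16 = pos 3 = 'd'
  'e' (pos 4) + 16 = pos 20 = 'u'
  'r' (pos 17) + 16 = pos 7 = 'h'
  'o' (pos 14) + 16 = pos 4 = 'e'
  'q' (pos 16) + 16 = pos 6 = 'g'
Result: duheg

duheg


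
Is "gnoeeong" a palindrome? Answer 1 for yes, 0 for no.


Input: gnoeeong
Reversed: gnoeeong
  Compare pos 0 ('g') with pos 7 ('g'): match
  Compare pos 1 ('n') with pos 6 ('n'): match
  Compare pos 2 ('o') with pos 5 ('o'): match
  Compare pos 3 ('e') with pos 4 ('e'): match
Result: palindrome

1


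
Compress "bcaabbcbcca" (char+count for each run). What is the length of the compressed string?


Input: bcaabbcbcca
Runs:
  'b' x 1 => "b1"
  'c' x 1 => "c1"
  'a' x 2 => "a2"
  'b' x 2 => "b2"
  'c' x 1 => "c1"
  'b' x 1 => "b1"
  'c' x 2 => "c2"
  'a' x 1 => "a1"
Compressed: "b1c1a2b2c1b1c2a1"
Compressed length: 16

16


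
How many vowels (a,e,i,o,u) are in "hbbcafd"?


Input: hbbcafd
Checking each character:
  'h' at position 0: consonant
  'b' at position 1: consonant
  'b' at position 2: consonant
  'c' at position 3: consonant
  'a' at position 4: vowel (running total: 1)
  'f' at position 5: consonant
  'd' at position 6: consonant
Total vowels: 1

1


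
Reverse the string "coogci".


Input: coogci
Reading characters right to left:
  Position 5: 'i'
  Position 4: 'c'
  Position 3: 'g'
  Position 2: 'o'
  Position 1: 'o'
  Position 0: 'c'
Reversed: icgooc

icgooc


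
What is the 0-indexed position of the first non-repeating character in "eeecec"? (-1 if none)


Input: eeecec
Character frequencies:
  'c': 2
  'e': 4
Scanning left to right for freq == 1:
  Position 0 ('e'): freq=4, skip
  Position 1 ('e'): freq=4, skip
  Position 2 ('e'): freq=4, skip
  Position 3 ('c'): freq=2, skip
  Position 4 ('e'): freq=4, skip
  Position 5 ('c'): freq=2, skip
  No unique character found => answer = -1

-1


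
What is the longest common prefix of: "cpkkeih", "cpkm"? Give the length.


Words: cpkkeih, cpkm
  Position 0: all 'c' => match
  Position 1: all 'p' => match
  Position 2: all 'k' => match
  Position 3: ('k', 'm') => mismatch, stop
LCP = "cpk" (length 3)

3


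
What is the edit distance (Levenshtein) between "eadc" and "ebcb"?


Computing edit distance: "eadc" -> "ebcb"
DP table:
           e    b    c    b
      0    1    2    3    4
  e   1    0    1    2    3
  a   2    1    1    2    3
  d   3    2    2    2    3
  c   4    3    3    2    3
Edit distance = dp[4][4] = 3

3


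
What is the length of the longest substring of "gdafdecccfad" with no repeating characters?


Input: "gdafdecccfad"
Sliding window (track last position of each char):
  Position 0 ('g'): window [0,0] length 1 -- new best
  Position 1 ('d'): window [0,1] length 2 -- new best
  Position 2 ('a'): window [0,2] length 3 -- new best
  Position 3 ('f'): window [0,3] length 4 -- new best
  Position 4 ('d'): repeat (last at 1), move window start to 2
  Position 4 ('d'): window [2,4] length 3
  Position 5 ('e'): window [2,5] length 4
  Position 6 ('c'): window [2,6] length 5 -- new best
  Position 7 ('c'): repeat (last at 6), move window start to 7
  Position 7 ('c'): window [7,7] length 1
  Position 8 ('c'): repeat (last at 7), move window start to 8
  Position 8 ('c'): window [8,8] length 1
  Position 9 ('f'): window [8,9] length 2
  Position 10 ('a'): window [8,10] length 3
  Position 11 ('d'): window [8,11] length 4
Longest substring with no repeats: "afdec" with length 5

5


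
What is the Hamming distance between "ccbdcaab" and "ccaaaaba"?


Comparing "ccbdcaab" and "ccaaaaba" position by position:
  Position 0: 'c' vs 'c' => same
  Position 1: 'c' vs 'c' => same
  Position 2: 'b' vs 'a' => differ
  Position 3: 'd' vs 'a' => differ
  Position 4: 'c' vs 'a' => differ
  Position 5: 'a' vs 'a' => same
  Position 6: 'a' vs 'b' => differ
  Position 7: 'b' vs 'a' => differ
Total differences (Hamming distance): 5

5


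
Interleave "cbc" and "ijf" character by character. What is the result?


Interleaving "cbc" and "ijf":
  Position 0: 'c' from first, 'i' from second => "ci"
  Position 1: 'b' from first, 'j' from second => "bj"
  Position 2: 'c' from first, 'f' from second => "cf"
Result: cibjcf

cibjcf


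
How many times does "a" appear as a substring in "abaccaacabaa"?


Searching for "a" in "abaccaacabaa"
Scanning each position:
  Position 0: "a" => MATCH
  Position 1: "b" => no
  Position 2: "a" => MATCH
  Position 3: "c" => no
  Position 4: "c" => no
  Position 5: "a" => MATCH
  Position 6: "a" => MATCH
  Position 7: "c" => no
  Position 8: "a" => MATCH
  Position 9: "b" => no
  Position 10: "a" => MATCH
  Position 11: "a" => MATCH
Total occurrences: 7

7


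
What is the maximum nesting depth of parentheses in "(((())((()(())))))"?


Input: "(((())((()(())))))"
Tracking depth:
  Position 0 '(': depth becomes 1
  Position 1 '(': depth becomes 2
  Position 2 '(': depth becomes 3
  Position 3 '(': depth becomes 4
  Position 4 ')': depth becomes 3
  Position 5 ')': depth becomes 2
  Position 6 '(': depth becomes 3
  Position 7 '(': depth becomes 4
  Position 8 '(': depth becomes 5
  Position 9 ')': depth becomes 4
  Position 10 '(': depth becomes 5
  Position 11 '(': depth becomes 6
  Position 12 ')': depth becomes 5
  Position 13 ')': depth becomes 4
  Position 14 ')': depth becomes 3
  Position 15 ')': depth becomes 2
  Position 16 ')': depth becomes 1
  Position 17 ')': depth becomes 0
Maximum depth reached: 6

6


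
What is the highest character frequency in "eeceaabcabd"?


Input: eeceaabcabd
Character counts:
  'a': 3
  'b': 2
  'c': 2
  'd': 1
  'e': 3
Maximum frequency: 3

3


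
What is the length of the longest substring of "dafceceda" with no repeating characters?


Input: "dafceceda"
Sliding window (track last position of each char):
  Position 0 ('d'): window [0,0] length 1 -- new best
  Position 1 ('a'): window [0,1] length 2 -- new best
  Position 2 ('f'): window [0,2] length 3 -- new best
  Position 3 ('c'): window [0,3] length 4 -- new best
  Position 4 ('e'): window [0,4] length 5 -- new best
  Position 5 ('c'): repeat (last at 3), move window start to 4
  Position 5 ('c'): window [4,5] length 2
  Position 6 ('e'): repeat (last at 4), move window start to 5
  Position 6 ('e'): window [5,6] length 2
  Position 7 ('d'): window [5,7] length 3
  Position 8 ('a'): window [5,8] length 4
Longest substring with no repeats: "dafce" with length 5

5


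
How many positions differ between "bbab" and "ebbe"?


Comparing "bbab" and "ebbe" position by position:
  Position 0: 'b' vs 'e' => DIFFER
  Position 1: 'b' vs 'b' => same
  Position 2: 'a' vs 'b' => DIFFER
  Position 3: 'b' vs 'e' => DIFFER
Positions that differ: 3

3


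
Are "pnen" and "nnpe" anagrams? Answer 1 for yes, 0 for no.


Strings: "pnen", "nnpe"
Sorted first:  ennp
Sorted second: ennp
Sorted forms match => anagrams

1


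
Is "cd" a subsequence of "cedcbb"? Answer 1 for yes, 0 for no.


Check if "cd" is a subsequence of "cedcbb"
Greedy scan:
  Position 0 ('c'): matches sub[0] = 'c'
  Position 1 ('e'): no match needed
  Position 2 ('d'): matches sub[1] = 'd'
  Position 3 ('c'): no match needed
  Position 4 ('b'): no match needed
  Position 5 ('b'): no match needed
All 2 characters matched => is a subsequence

1


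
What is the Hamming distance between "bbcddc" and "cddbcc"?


Comparing "bbcddc" and "cddbcc" position by position:
  Position 0: 'b' vs 'c' => differ
  Position 1: 'b' vs 'd' => differ
  Position 2: 'c' vs 'd' => differ
  Position 3: 'd' vs 'b' => differ
  Position 4: 'd' vs 'c' => differ
  Position 5: 'c' vs 'c' => same
Total differences (Hamming distance): 5

5


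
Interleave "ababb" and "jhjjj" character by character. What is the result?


Interleaving "ababb" and "jhjjj":
  Position 0: 'a' from first, 'j' from second => "aj"
  Position 1: 'b' from first, 'h' from second => "bh"
  Position 2: 'a' from first, 'j' from second => "aj"
  Position 3: 'b' from first, 'j' from second => "bj"
  Position 4: 'b' from first, 'j' from second => "bj"
Result: ajbhajbjbj

ajbhajbjbj


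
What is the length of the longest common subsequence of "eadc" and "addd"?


LCS of "eadc" and "addd"
DP table:
           a    d    d    d
      0    0    0    0    0
  e   0    0    0    0    0
  a   0    1    1    1    1
  d   0    1    2    2    2
  c   0    1    2    2    2
LCS length = dp[4][4] = 2

2


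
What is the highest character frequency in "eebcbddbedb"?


Input: eebcbddbedb
Character counts:
  'b': 4
  'c': 1
  'd': 3
  'e': 3
Maximum frequency: 4

4


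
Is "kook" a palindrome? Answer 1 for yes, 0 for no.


Input: kook
Reversed: kook
  Compare pos 0 ('k') with pos 3 ('k'): match
  Compare pos 1 ('o') with pos 2 ('o'): match
Result: palindrome

1


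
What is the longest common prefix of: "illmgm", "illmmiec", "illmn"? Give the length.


Words: illmgm, illmmiec, illmn
  Position 0: all 'i' => match
  Position 1: all 'l' => match
  Position 2: all 'l' => match
  Position 3: all 'm' => match
  Position 4: ('g', 'm', 'n') => mismatch, stop
LCP = "illm" (length 4)

4


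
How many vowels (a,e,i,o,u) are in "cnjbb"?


Input: cnjbb
Checking each character:
  'c' at position 0: consonant
  'n' at position 1: consonant
  'j' at position 2: consonant
  'b' at position 3: consonant
  'b' at position 4: consonant
Total vowels: 0

0


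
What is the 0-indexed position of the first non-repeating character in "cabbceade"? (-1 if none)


Input: cabbceade
Character frequencies:
  'a': 2
  'b': 2
  'c': 2
  'd': 1
  'e': 2
Scanning left to right for freq == 1:
  Position 0 ('c'): freq=2, skip
  Position 1 ('a'): freq=2, skip
  Position 2 ('b'): freq=2, skip
  Position 3 ('b'): freq=2, skip
  Position 4 ('c'): freq=2, skip
  Position 5 ('e'): freq=2, skip
  Position 6 ('a'): freq=2, skip
  Position 7 ('d'): unique! => answer = 7

7


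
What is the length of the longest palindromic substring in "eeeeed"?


Input: "eeeeed"
Checking substrings for palindromes:
  [0:5] "eeeee" (len 5) => palindrome
  [0:4] "eeee" (len 4) => palindrome
  [1:5] "eeee" (len 4) => palindrome
  [0:3] "eee" (len 3) => palindrome
  [1:4] "eee" (len 3) => palindrome
  [2:5] "eee" (len 3) => palindrome
Longest palindromic substring: "eeeee" with length 5

5


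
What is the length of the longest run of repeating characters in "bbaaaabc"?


Input: "bbaaaabc"
Scanning for longest run:
  Position 1 ('b'): continues run of 'b', length=2
  Position 2 ('a'): new char, reset run to 1
  Position 3 ('a'): continues run of 'a', length=2
  Position 4 ('a'): continues run of 'a', length=3
  Position 5 ('a'): continues run of 'a', length=4
  Position 6 ('b'): new char, reset run to 1
  Position 7 ('c'): new char, reset run to 1
Longest run: 'a' with length 4

4


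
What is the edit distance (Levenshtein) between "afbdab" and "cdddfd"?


Computing edit distance: "afbdab" -> "cdddfd"
DP table:
           c    d    d    d    f    d
      0    1    2    3    4    5    6
  a   1    1    2    3    4    5    6
  f   2    2    2    3    4    4    5
  b   3    3    3    3    4    5    5
  d   4    4    3    3    3    4    5
  a   5    5    4    4    4    4    5
  b   6    6    5    5    5    5    5
Edit distance = dp[6][6] = 5

5


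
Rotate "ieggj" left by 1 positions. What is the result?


Input: "ieggj", rotate left by 1
First 1 characters: "i"
Remaining characters: "eggj"
Concatenate remaining + first: "eggj" + "i" = "eggji"

eggji


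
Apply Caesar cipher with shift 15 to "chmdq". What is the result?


Caesar cipher: shift "chmdq" by 15
  'c' (pos 2) + 15 = pos 17 = 'r'
  'h' (pos 7) + 15 = pos 22 = 'w'
  'm' (pos 12) + 15 = pos 1 = 'b'
  'd' (pos 3) + 15 = pos 18 = 's'
  'q' (pos 16) + 15 = pos 5 = 'f'
Result: rwbsf

rwbsf


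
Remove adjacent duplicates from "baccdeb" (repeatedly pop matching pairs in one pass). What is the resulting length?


Input: baccdeb
Stack-based adjacent duplicate removal:
  Read 'b': push. Stack: b
  Read 'a': push. Stack: ba
  Read 'c': push. Stack: bac
  Read 'c': matches stack top 'c' => pop. Stack: ba
  Read 'd': push. Stack: bad
  Read 'e': push. Stack: bade
  Read 'b': push. Stack: badeb
Final stack: "badeb" (length 5)

5


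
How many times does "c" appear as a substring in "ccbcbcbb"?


Searching for "c" in "ccbcbcbb"
Scanning each position:
  Position 0: "c" => MATCH
  Position 1: "c" => MATCH
  Position 2: "b" => no
  Position 3: "c" => MATCH
  Position 4: "b" => no
  Position 5: "c" => MATCH
  Position 6: "b" => no
  Position 7: "b" => no
Total occurrences: 4

4


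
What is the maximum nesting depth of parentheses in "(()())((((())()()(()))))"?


Input: "(()())((((())()()(()))))"
Tracking depth:
  Position 0 '(': depth becomes 1
  Position 1 '(': depth becomes 2
  Position 2 ')': depth becomes 1
  Position 3 '(': depth becomes 2
  Position 4 ')': depth becomes 1
  Position 5 ')': depth becomes 0
  Position 6 '(': depth becomes 1
  Position 7 '(': depth becomes 2
  Position 8 '(': depth becomes 3
  Position 9 '(': depth becomes 4
  Position 10 '(': depth becomes 5
  Position 11 ')': depth becomes 4
  Position 12 ')': depth becomes 3
  Position 13 '(': depth becomes 4
  Position 14 ')': depth becomes 3
  Position 15 '(': depth becomes 4
  Position 16 ')': depth becomes 3
  Position 17 '(': depth becomes 4
  Position 18 '(': depth becomes 5
  Position 19 ')': depth becomes 4
  Position 20 ')': depth becomes 3
  Position 21 ')': depth becomes 2
  Position 22 ')': depth becomes 1
  Position 23 ')': depth becomes 0
Maximum depth reached: 5

5


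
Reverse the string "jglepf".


Input: jglepf
Reading characters right to left:
  Position 5: 'f'
  Position 4: 'p'
  Position 3: 'e'
  Position 2: 'l'
  Position 1: 'g'
  Position 0: 'j'
Reversed: fpelgj

fpelgj


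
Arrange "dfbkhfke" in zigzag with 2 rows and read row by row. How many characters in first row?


Zigzag "dfbkhfke" into 2 rows:
Placing characters:
  'd' => row 0
  'f' => row 1
  'b' => row 0
  'k' => row 1
  'h' => row 0
  'f' => row 1
  'k' => row 0
  'e' => row 1
Rows:
  Row 0: "dbhk"
  Row 1: "fkfe"
First row length: 4

4


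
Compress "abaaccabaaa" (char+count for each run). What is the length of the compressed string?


Input: abaaccabaaa
Runs:
  'a' x 1 => "a1"
  'b' x 1 => "b1"
  'a' x 2 => "a2"
  'c' x 2 => "c2"
  'a' x 1 => "a1"
  'b' x 1 => "b1"
  'a' x 3 => "a3"
Compressed: "a1b1a2c2a1b1a3"
Compressed length: 14

14


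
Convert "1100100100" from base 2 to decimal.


Input: "1100100100" in base 2
Positional expansion:
  Digit '1' (value 1) x 2^9 = 512
  Digit '1' (value 1) x 2^8 = 256
  Digit '0' (value 0) x 2^7 = 0
  Digit '0' (value 0) x 2^6 = 0
  Digit '1' (value 1) x 2^5 = 32
  Digit '0' (value 0) x 2^4 = 0
  Digit '0' (value 0) x 2^3 = 0
  Digit '1' (value 1) x 2^2 = 4
  Digit '0' (value 0) x 2^1 = 0
  Digit '0' (value 0) x 2^0 = 0
Sum = 804

804


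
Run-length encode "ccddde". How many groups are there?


Input: ccddde
Scanning for consecutive runs:
  Group 1: 'c' x 2 (positions 0-1)
  Group 2: 'd' x 3 (positions 2-4)
  Group 3: 'e' x 1 (positions 5-5)
Total groups: 3

3


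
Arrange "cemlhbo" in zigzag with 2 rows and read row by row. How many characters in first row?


Zigzag "cemlhbo" into 2 rows:
Placing characters:
  'c' => row 0
  'e' => row 1
  'm' => row 0
  'l' => row 1
  'h' => row 0
  'b' => row 1
  'o' => row 0
Rows:
  Row 0: "cmho"
  Row 1: "elb"
First row length: 4

4


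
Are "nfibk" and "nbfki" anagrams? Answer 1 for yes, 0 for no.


Strings: "nfibk", "nbfki"
Sorted first:  bfikn
Sorted second: bfikn
Sorted forms match => anagrams

1


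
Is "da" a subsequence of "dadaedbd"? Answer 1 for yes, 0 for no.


Check if "da" is a subsequence of "dadaedbd"
Greedy scan:
  Position 0 ('d'): matches sub[0] = 'd'
  Position 1 ('a'): matches sub[1] = 'a'
  Position 2 ('d'): no match needed
  Position 3 ('a'): no match needed
  Position 4 ('e'): no match needed
  Position 5 ('d'): no match needed
  Position 6 ('b'): no match needed
  Position 7 ('d'): no match needed
All 2 characters matched => is a subsequence

1


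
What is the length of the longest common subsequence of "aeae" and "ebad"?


LCS of "aeae" and "ebad"
DP table:
           e    b    a    d
      0    0    0    0    0
  a   0    0    0    1    1
  e   0    1    1    1    1
  a   0    1    1    2    2
  e   0    1    1    2    2
LCS length = dp[4][4] = 2

2


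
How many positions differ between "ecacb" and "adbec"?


Comparing "ecacb" and "adbec" position by position:
  Position 0: 'e' vs 'a' => DIFFER
  Position 1: 'c' vs 'd' => DIFFER
  Position 2: 'a' vs 'b' => DIFFER
  Position 3: 'c' vs 'e' => DIFFER
  Position 4: 'b' vs 'c' => DIFFER
Positions that differ: 5

5


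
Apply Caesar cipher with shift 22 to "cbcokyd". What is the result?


Caesar cipher: shift "cbcokyd" by 22
  'c' (pos 2) + 22 = pos 24 = 'y'
  'b' (pos 1) + 22 = pos 23 = 'x'
  'c' (pos 2) + 22 = pos 24 = 'y'
  'o' (pos 14) + 22 = pos 10 = 'k'
  'k' (pos 10) + 22 = pos 6 = 'g'
  'y' (pos 24) + 22 = pos 20 = 'u'
  'd' (pos 3) + 22 = pos 25 = 'z'
Result: yxykguz

yxykguz


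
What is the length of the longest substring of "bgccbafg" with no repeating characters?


Input: "bgccbafg"
Sliding window (track last position of each char):
  Position 0 ('b'): window [0,0] length 1 -- new best
  Position 1 ('g'): window [0,1] length 2 -- new best
  Position 2 ('c'): window [0,2] length 3 -- new best
  Position 3 ('c'): repeat (last at 2), move window start to 3
  Position 3 ('c'): window [3,3] length 1
  Position 4 ('b'): window [3,4] length 2
  Position 5 ('a'): window [3,5] length 3
  Position 6 ('f'): window [3,6] length 4 -- new best
  Position 7 ('g'): window [3,7] length 5 -- new best
Longest substring with no repeats: "cbafg" with length 5

5


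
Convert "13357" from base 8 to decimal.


Input: "13357" in base 8
Positional expansion:
  Digit '1' (value 1) x 8^4 = 4096
  Digit '3' (value 3) x 8^3 = 1536
  Digit '3' (value 3) x 8^2 = 192
  Digit '5' (value 5) x 8^1 = 40
  Digit '7' (value 7) x 8^0 = 7
Sum = 5871

5871


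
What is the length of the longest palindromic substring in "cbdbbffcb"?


Input: "cbdbbffcb"
Checking substrings for palindromes:
  [1:4] "bdb" (len 3) => palindrome
  [3:5] "bb" (len 2) => palindrome
  [5:7] "ff" (len 2) => palindrome
Longest palindromic substring: "bdb" with length 3

3


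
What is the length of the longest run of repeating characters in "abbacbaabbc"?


Input: "abbacbaabbc"
Scanning for longest run:
  Position 1 ('b'): new char, reset run to 1
  Position 2 ('b'): continues run of 'b', length=2
  Position 3 ('a'): new char, reset run to 1
  Position 4 ('c'): new char, reset run to 1
  Position 5 ('b'): new char, reset run to 1
  Position 6 ('a'): new char, reset run to 1
  Position 7 ('a'): continues run of 'a', length=2
  Position 8 ('b'): new char, reset run to 1
  Position 9 ('b'): continues run of 'b', length=2
  Position 10 ('c'): new char, reset run to 1
Longest run: 'b' with length 2

2


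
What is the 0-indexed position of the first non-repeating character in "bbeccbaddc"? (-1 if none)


Input: bbeccbaddc
Character frequencies:
  'a': 1
  'b': 3
  'c': 3
  'd': 2
  'e': 1
Scanning left to right for freq == 1:
  Position 0 ('b'): freq=3, skip
  Position 1 ('b'): freq=3, skip
  Position 2 ('e'): unique! => answer = 2

2


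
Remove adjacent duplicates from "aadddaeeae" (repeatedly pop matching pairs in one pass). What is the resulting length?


Input: aadddaeeae
Stack-based adjacent duplicate removal:
  Read 'a': push. Stack: a
  Read 'a': matches stack top 'a' => pop. Stack: (empty)
  Read 'd': push. Stack: d
  Read 'd': matches stack top 'd' => pop. Stack: (empty)
  Read 'd': push. Stack: d
  Read 'a': push. Stack: da
  Read 'e': push. Stack: dae
  Read 'e': matches stack top 'e' => pop. Stack: da
  Read 'a': matches stack top 'a' => pop. Stack: d
  Read 'e': push. Stack: de
Final stack: "de" (length 2)

2


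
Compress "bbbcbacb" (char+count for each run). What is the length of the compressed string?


Input: bbbcbacb
Runs:
  'b' x 3 => "b3"
  'c' x 1 => "c1"
  'b' x 1 => "b1"
  'a' x 1 => "a1"
  'c' x 1 => "c1"
  'b' x 1 => "b1"
Compressed: "b3c1b1a1c1b1"
Compressed length: 12

12


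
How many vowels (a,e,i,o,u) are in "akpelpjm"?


Input: akpelpjm
Checking each character:
  'a' at position 0: vowel (running total: 1)
  'k' at position 1: consonant
  'p' at position 2: consonant
  'e' at position 3: vowel (running total: 2)
  'l' at position 4: consonant
  'p' at position 5: consonant
  'j' at position 6: consonant
  'm' at position 7: consonant
Total vowels: 2

2


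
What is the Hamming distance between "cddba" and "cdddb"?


Comparing "cddba" and "cdddb" position by position:
  Position 0: 'c' vs 'c' => same
  Position 1: 'd' vs 'd' => same
  Position 2: 'd' vs 'd' => same
  Position 3: 'b' vs 'd' => differ
  Position 4: 'a' vs 'b' => differ
Total differences (Hamming distance): 2

2


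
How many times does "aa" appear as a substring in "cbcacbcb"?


Searching for "aa" in "cbcacbcb"
Scanning each position:
  Position 0: "cb" => no
  Position 1: "bc" => no
  Position 2: "ca" => no
  Position 3: "ac" => no
  Position 4: "cb" => no
  Position 5: "bc" => no
  Position 6: "cb" => no
Total occurrences: 0

0


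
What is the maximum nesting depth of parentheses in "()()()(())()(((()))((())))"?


Input: "()()()(())()(((()))((())))"
Tracking depth:
  Position 0 '(': depth becomes 1
  Position 1 ')': depth becomes 0
  Position 2 '(': depth becomes 1
  Position 3 ')': depth becomes 0
  Position 4 '(': depth becomes 1
  Position 5 ')': depth becomes 0
  Position 6 '(': depth becomes 1
  Position 7 '(': depth becomes 2
  Position 8 ')': depth becomes 1
  Position 9 ')': depth becomes 0
  Position 10 '(': depth becomes 1
  Position 11 ')': depth becomes 0
  Position 12 '(': depth becomes 1
  Position 13 '(': depth becomes 2
  Position 14 '(': depth becomes 3
  Position 15 '(': depth becomes 4
  Position 16 ')': depth becomes 3
  Position 17 ')': depth becomes 2
  Position 18 ')': depth becomes 1
  Position 19 '(': depth becomes 2
  Position 20 '(': depth becomes 3
  Position 21 '(': depth becomes 4
  Position 22 ')': depth becomes 3
  Position 23 ')': depth becomes 2
  Position 24 ')': depth becomes 1
  Position 25 ')': depth becomes 0
Maximum depth reached: 4

4
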